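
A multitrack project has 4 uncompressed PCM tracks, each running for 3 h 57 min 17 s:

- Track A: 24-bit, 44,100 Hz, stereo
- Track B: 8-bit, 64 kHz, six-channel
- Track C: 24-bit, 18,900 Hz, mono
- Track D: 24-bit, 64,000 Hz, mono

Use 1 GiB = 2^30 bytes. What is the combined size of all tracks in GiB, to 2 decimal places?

11.90 GiB

3 h 57 min 17 s = 14,237 s.
Track A: 44,100 × 14,237 × 3 × 2 = 3,767,110,200 bytes.
Track B: 64,000 × 14,237 × 1 × 6 = 5,467,008,000 bytes.
Track C: 18,900 × 14,237 × 3 × 1 = 807,237,900 bytes.
Track D: 64,000 × 14,237 × 3 × 1 = 2,733,504,000 bytes.
Total = 12,774,860,100 bytes = 11.90 GiB.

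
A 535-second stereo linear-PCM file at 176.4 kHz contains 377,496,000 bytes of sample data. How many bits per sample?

Bytes per sample = 377,496,000 / (176,400 × 535 × 2) = 377,496,000 / 188,748,000 = 2.
Bit depth = 2 × 8 = 16 bits.

16 bits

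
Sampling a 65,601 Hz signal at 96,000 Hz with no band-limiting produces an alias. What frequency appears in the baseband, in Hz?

30,399 Hz

Nyquist = 96,000/2 = 48,000 Hz; 65,601 Hz exceeds it.
Alias = |65,601 − 1×96,000| = |65,601 − 96,000| = 30,399 Hz.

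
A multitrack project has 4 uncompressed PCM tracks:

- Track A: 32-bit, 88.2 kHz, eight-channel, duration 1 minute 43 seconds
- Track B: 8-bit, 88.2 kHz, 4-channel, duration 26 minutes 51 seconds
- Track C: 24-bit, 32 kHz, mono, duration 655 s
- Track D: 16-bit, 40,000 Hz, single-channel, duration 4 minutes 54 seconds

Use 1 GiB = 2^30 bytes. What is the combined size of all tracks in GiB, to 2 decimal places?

0.88 GiB

Track A: 1 minute 43 seconds = 103 s; 88,200 × 103 × 4 × 8 = 290,707,200 bytes.
Track B: 26 minutes 51 seconds = 1,611 s; 88,200 × 1,611 × 1 × 4 = 568,360,800 bytes.
Track C: 32,000 × 655 × 3 × 1 = 62,880,000 bytes.
Track D: 4 minutes 54 seconds = 294 s; 40,000 × 294 × 2 × 1 = 23,520,000 bytes.
Total = 945,468,000 bytes = 0.88 GiB.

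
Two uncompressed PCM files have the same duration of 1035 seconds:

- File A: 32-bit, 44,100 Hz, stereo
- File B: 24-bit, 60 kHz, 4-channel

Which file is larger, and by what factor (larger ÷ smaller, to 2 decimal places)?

File A: 44,100 × 4 × 2 = 352,800 bytes/s.
File B: 60,000 × 3 × 4 = 720,000 bytes/s.
File B is larger; ratio = 745,200,000 / 365,148,000 = 2.04.

File B, by a factor of 2.04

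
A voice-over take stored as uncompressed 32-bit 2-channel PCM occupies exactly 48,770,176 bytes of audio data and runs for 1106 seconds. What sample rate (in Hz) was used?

Bytes = sample_rate × seconds × bytes_per_sample × channels.
sample_rate = 48,770,176 / (1,106 × 4 × 2) = 48,770,176 / 8,848 = 5,512 Hz.

5,512 Hz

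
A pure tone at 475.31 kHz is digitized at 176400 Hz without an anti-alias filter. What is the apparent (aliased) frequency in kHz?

53.89 kHz

Nyquist = 176,400/2 = 88,200 Hz; 475,310 Hz exceeds it.
Alias = |475,310 − 3×176,400| = |475,310 − 529,200| = 53,890 Hz = 53.89 kHz.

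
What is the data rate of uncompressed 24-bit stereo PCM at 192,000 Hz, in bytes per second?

Bit rate = 192,000 × 24 × 2 = 9,216,000 bits/s.
9,216,000 / 8 = 1,152,000 bytes/s.

1,152,000 bytes/s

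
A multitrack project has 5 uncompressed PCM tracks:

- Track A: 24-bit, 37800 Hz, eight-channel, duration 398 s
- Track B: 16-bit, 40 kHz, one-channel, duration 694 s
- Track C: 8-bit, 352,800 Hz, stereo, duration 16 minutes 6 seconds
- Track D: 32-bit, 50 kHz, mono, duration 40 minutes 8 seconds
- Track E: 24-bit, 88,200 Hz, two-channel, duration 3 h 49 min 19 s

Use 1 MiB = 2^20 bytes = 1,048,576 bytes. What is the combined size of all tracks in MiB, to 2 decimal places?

8450.56 MiB

Track A: 37,800 × 398 × 3 × 8 = 361,065,600 bytes.
Track B: 40,000 × 694 × 2 × 1 = 55,520,000 bytes.
Track C: 16 minutes 6 seconds = 966 s; 352,800 × 966 × 1 × 2 = 681,609,600 bytes.
Track D: 40 minutes 8 seconds = 2,408 s; 50,000 × 2,408 × 4 × 1 = 481,600,000 bytes.
Track E: 3 h 49 min 19 s = 13,759 s; 88,200 × 13,759 × 3 × 2 = 7,281,262,800 bytes.
Total = 8,861,058,000 bytes = 8450.56 MiB.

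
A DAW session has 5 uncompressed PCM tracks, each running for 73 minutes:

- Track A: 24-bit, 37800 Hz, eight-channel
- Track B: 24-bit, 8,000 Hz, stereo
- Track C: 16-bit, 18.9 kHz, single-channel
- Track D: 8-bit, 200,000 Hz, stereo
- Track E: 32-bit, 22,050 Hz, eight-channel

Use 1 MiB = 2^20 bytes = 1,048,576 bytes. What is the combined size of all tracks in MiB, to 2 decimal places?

8766.05 MiB

73 minutes = 4,380 s.
Track A: 37,800 × 4,380 × 3 × 8 = 3,973,536,000 bytes.
Track B: 8,000 × 4,380 × 3 × 2 = 210,240,000 bytes.
Track C: 18,900 × 4,380 × 2 × 1 = 165,564,000 bytes.
Track D: 200,000 × 4,380 × 1 × 2 = 1,752,000,000 bytes.
Track E: 22,050 × 4,380 × 4 × 8 = 3,090,528,000 bytes.
Total = 9,191,868,000 bytes = 8766.05 MiB.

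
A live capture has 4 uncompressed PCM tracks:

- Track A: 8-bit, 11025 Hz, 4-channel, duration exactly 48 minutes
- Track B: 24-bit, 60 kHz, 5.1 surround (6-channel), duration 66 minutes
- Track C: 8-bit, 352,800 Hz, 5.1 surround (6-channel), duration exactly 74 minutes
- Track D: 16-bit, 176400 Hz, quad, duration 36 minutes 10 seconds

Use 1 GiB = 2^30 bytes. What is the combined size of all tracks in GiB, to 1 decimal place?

15.7 GiB

Track A: exactly 48 minutes = 2,880 s; 11,025 × 2,880 × 1 × 4 = 127,008,000 bytes.
Track B: 66 minutes = 3,960 s; 60,000 × 3,960 × 3 × 6 = 4,276,800,000 bytes.
Track C: exactly 74 minutes = 4,440 s; 352,800 × 4,440 × 1 × 6 = 9,398,592,000 bytes.
Track D: 36 minutes 10 seconds = 2,170 s; 176,400 × 2,170 × 2 × 4 = 3,062,304,000 bytes.
Total = 16,864,704,000 bytes = 15.7 GiB.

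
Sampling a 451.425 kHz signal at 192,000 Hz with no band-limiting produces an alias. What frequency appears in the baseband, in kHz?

Nyquist = 192,000/2 = 96,000 Hz; 451,425 Hz exceeds it.
Alias = |451,425 − 2×192,000| = |451,425 − 384,000| = 67,425 Hz = 67.425 kHz.

67.425 kHz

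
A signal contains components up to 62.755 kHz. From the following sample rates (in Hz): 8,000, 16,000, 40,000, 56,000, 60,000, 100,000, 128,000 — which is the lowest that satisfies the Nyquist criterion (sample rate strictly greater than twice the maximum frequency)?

Need sample rate > 2 × 62,755 = 125,510 Hz.
Lowest listed rate above 125,510 Hz is 128,000 Hz.

128,000 Hz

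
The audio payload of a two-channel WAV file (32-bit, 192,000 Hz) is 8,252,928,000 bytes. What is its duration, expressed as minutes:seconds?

89:33

Byte rate = 192,000 × 4 × 2 = 1,536,000 bytes/s.
Duration = 8,252,928,000 / 1,536,000 = 5,373 s.
5,373 s = 89:33.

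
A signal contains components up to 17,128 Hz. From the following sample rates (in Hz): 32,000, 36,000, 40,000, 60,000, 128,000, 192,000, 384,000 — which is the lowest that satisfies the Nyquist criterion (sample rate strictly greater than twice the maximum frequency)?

Need sample rate > 2 × 17,128 = 34,256 Hz.
Lowest listed rate above 34,256 Hz is 36,000 Hz.

36,000 Hz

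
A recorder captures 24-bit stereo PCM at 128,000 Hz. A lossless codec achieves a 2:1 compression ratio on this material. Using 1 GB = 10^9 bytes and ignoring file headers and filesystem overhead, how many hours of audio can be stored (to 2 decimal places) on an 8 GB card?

Uncompressed byte rate = 128,000 × 3 × 2 = 768,000 bytes/s.
After 2:1 compression, effective rate ≈ 384000 bytes/s.
Capacity = 8 × 1,000,000,000 = 8,000,000,000 bytes.
8,000,000,000 / effective rate ≈ 20833.33 s → 5.79 hours.

5.79 hours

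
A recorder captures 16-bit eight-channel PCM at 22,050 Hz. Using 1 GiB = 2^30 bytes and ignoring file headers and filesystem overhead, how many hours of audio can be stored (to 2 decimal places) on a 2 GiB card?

Uncompressed byte rate = 22,050 × 2 × 8 = 352,800 bytes/s.
Capacity = 2 × 1,073,741,824 = 2,147,483,648 bytes.
2,147,483,648 / 352,800 ≈ 6086.97 s → 1.69 hours.

1.69 hours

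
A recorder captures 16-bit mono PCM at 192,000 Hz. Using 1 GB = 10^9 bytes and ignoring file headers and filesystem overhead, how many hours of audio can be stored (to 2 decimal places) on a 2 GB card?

Uncompressed byte rate = 192,000 × 2 × 1 = 384,000 bytes/s.
Capacity = 2 × 1,000,000,000 = 2,000,000,000 bytes.
2,000,000,000 / 384,000 ≈ 5208.33 s → 1.45 hours.

1.45 hours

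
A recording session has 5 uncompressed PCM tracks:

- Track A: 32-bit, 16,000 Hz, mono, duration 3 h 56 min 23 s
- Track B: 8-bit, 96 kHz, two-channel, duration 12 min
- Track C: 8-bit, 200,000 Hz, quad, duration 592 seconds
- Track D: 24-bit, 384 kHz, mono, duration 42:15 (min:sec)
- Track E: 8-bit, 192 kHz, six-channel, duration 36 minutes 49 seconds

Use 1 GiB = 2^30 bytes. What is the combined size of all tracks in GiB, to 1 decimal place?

6.5 GiB

Track A: 3 h 56 min 23 s = 14,183 s; 16,000 × 14,183 × 4 × 1 = 907,712,000 bytes.
Track B: 12 min = 720 s; 96,000 × 720 × 1 × 2 = 138,240,000 bytes.
Track C: 200,000 × 592 × 1 × 4 = 473,600,000 bytes.
Track D: 42:15 (min:sec) = 2,535 s; 384,000 × 2,535 × 3 × 1 = 2,920,320,000 bytes.
Track E: 36 minutes 49 seconds = 2,209 s; 192,000 × 2,209 × 1 × 6 = 2,544,768,000 bytes.
Total = 6,984,640,000 bytes = 6.5 GiB.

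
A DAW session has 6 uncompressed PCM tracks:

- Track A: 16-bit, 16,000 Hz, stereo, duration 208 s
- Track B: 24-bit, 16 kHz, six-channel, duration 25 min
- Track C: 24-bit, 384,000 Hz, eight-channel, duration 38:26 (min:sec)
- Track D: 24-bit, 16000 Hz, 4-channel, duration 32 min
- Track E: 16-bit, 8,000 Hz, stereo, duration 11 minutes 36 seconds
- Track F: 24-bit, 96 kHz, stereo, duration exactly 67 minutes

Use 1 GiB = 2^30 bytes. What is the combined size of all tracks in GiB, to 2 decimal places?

Track A: 16,000 × 208 × 2 × 2 = 13,312,000 bytes.
Track B: 25 min = 1,500 s; 16,000 × 1,500 × 3 × 6 = 432,000,000 bytes.
Track C: 38:26 (min:sec) = 2,306 s; 384,000 × 2,306 × 3 × 8 = 21,252,096,000 bytes.
Track D: 32 min = 1,920 s; 16,000 × 1,920 × 3 × 4 = 368,640,000 bytes.
Track E: 11 minutes 36 seconds = 696 s; 8,000 × 696 × 2 × 2 = 22,272,000 bytes.
Track F: exactly 67 minutes = 4,020 s; 96,000 × 4,020 × 3 × 2 = 2,315,520,000 bytes.
Total = 24,403,840,000 bytes = 22.73 GiB.

22.73 GiB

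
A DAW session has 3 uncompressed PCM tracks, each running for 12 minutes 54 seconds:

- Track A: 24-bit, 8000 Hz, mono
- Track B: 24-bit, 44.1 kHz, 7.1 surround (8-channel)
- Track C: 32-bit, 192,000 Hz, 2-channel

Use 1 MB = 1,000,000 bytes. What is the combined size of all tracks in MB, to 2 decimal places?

2026.64 MB

12 minutes 54 seconds = 774 s.
Track A: 8,000 × 774 × 3 × 1 = 18,576,000 bytes.
Track B: 44,100 × 774 × 3 × 8 = 819,201,600 bytes.
Track C: 192,000 × 774 × 4 × 2 = 1,188,864,000 bytes.
Total = 2,026,641,600 bytes = 2026.64 MB.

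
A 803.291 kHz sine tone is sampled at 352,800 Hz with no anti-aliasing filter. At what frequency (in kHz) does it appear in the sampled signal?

97.691 kHz

Nyquist = 352,800/2 = 176,400 Hz; 803,291 Hz exceeds it.
Alias = |803,291 − 2×352,800| = |803,291 − 705,600| = 97,691 Hz = 97.691 kHz.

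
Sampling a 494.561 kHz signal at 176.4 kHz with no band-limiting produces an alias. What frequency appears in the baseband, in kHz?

Nyquist = 176,400/2 = 88,200 Hz; 494,561 Hz exceeds it.
Alias = |494,561 − 3×176,400| = |494,561 − 529,200| = 34,639 Hz = 34.639 kHz.

34.639 kHz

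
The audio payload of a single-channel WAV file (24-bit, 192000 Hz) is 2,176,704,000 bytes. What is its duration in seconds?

3,779 seconds

Byte rate = 192,000 × 3 × 1 = 576,000 bytes/s.
Duration = 2,176,704,000 / 576,000 = 3,779 s.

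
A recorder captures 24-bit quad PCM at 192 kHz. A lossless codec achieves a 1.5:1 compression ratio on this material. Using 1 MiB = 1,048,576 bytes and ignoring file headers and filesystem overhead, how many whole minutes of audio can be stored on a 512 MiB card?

Uncompressed byte rate = 192,000 × 3 × 4 = 2,304,000 bytes/s.
After 1.5:1 compression, effective rate ≈ 1536000 bytes/s.
Capacity = 512 × 1,048,576 = 536,870,912 bytes.
536,870,912 / effective rate ≈ 349.53 s → 5 minutes.

5 minutes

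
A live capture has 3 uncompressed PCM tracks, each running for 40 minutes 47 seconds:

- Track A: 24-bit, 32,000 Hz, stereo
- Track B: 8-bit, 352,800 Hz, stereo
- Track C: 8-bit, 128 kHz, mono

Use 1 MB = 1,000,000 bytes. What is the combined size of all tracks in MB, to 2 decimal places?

40 minutes 47 seconds = 2,447 s.
Track A: 32,000 × 2,447 × 3 × 2 = 469,824,000 bytes.
Track B: 352,800 × 2,447 × 1 × 2 = 1,726,603,200 bytes.
Track C: 128,000 × 2,447 × 1 × 1 = 313,216,000 bytes.
Total = 2,509,643,200 bytes = 2509.64 MB.

2509.64 MB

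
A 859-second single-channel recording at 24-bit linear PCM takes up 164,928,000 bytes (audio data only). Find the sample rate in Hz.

64,000 Hz

Bytes = sample_rate × seconds × bytes_per_sample × channels.
sample_rate = 164,928,000 / (859 × 3 × 1) = 164,928,000 / 2,577 = 64,000 Hz.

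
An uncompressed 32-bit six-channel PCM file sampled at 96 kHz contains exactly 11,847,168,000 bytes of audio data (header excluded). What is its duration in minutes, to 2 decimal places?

85.70 minutes

Byte rate = 96,000 × 4 × 6 = 2,304,000 bytes/s.
Duration = 11,847,168,000 / 2,304,000 = 5,142 s.
5,142 s / 60 = 85.70 minutes.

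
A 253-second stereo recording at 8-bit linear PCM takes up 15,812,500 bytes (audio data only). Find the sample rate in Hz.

31,250 Hz

Bytes = sample_rate × seconds × bytes_per_sample × channels.
sample_rate = 15,812,500 / (253 × 1 × 2) = 15,812,500 / 506 = 31,250 Hz.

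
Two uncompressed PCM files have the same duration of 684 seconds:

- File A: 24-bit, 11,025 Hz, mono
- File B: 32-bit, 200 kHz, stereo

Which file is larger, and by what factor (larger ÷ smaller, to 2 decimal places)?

File B, by a factor of 48.37

File A: 11,025 × 3 × 1 = 33,075 bytes/s.
File B: 200,000 × 4 × 2 = 1,600,000 bytes/s.
File B is larger; ratio = 1,094,400,000 / 22,623,300 = 48.37.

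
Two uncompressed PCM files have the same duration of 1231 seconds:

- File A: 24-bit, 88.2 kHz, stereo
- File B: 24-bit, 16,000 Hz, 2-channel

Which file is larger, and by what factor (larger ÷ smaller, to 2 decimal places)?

File A, by a factor of 5.51

File A: 88,200 × 3 × 2 = 529,200 bytes/s.
File B: 16,000 × 3 × 2 = 96,000 bytes/s.
File A is larger; ratio = 651,445,200 / 118,176,000 = 5.51.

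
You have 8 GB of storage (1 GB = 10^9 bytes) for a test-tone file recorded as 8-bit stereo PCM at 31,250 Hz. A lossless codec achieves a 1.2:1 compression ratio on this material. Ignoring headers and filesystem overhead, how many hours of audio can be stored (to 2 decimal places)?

Uncompressed byte rate = 31,250 × 1 × 2 = 62,500 bytes/s.
After 1.2:1 compression, effective rate ≈ 52083.33 bytes/s.
Capacity = 8 × 1,000,000,000 = 8,000,000,000 bytes.
8,000,000,000 / effective rate ≈ 153600 s → 42.67 hours.

42.67 hours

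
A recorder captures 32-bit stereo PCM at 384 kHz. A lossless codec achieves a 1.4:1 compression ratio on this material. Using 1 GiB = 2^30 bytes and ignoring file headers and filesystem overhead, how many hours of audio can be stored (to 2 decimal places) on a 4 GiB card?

Uncompressed byte rate = 384,000 × 4 × 2 = 3,072,000 bytes/s.
After 1.4:1 compression, effective rate ≈ 2194285.71 bytes/s.
Capacity = 4 × 1,073,741,824 = 4,294,967,296 bytes.
4,294,967,296 / effective rate ≈ 1957.34 s → 0.54 hours.

0.54 hours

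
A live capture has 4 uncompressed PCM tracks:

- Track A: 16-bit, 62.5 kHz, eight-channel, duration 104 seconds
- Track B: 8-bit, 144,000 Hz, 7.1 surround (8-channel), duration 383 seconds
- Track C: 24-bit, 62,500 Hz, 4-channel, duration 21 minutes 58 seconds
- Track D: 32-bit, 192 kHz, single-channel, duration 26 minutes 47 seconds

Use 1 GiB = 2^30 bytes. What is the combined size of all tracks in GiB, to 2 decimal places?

Track A: 62,500 × 104 × 2 × 8 = 104,000,000 bytes.
Track B: 144,000 × 383 × 1 × 8 = 441,216,000 bytes.
Track C: 21 minutes 58 seconds = 1,318 s; 62,500 × 1,318 × 3 × 4 = 988,500,000 bytes.
Track D: 26 minutes 47 seconds = 1,607 s; 192,000 × 1,607 × 4 × 1 = 1,234,176,000 bytes.
Total = 2,767,892,000 bytes = 2.58 GiB.

2.58 GiB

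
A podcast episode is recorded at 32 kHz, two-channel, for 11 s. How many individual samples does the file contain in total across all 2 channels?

704,000 samples

32,000 × 11 s × 2 ch = 704,000 samples.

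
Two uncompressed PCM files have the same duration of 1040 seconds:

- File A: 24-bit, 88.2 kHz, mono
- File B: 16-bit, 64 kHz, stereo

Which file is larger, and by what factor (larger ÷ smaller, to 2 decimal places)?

File A, by a factor of 1.03

File A: 88,200 × 3 × 1 = 264,600 bytes/s.
File B: 64,000 × 2 × 2 = 256,000 bytes/s.
File A is larger; ratio = 275,184,000 / 266,240,000 = 1.03.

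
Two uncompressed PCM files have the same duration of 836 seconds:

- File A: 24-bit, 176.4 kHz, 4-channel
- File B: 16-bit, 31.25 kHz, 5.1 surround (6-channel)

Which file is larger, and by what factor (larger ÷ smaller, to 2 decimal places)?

File A, by a factor of 5.64

File A: 176,400 × 3 × 4 = 2,116,800 bytes/s.
File B: 31,250 × 2 × 6 = 375,000 bytes/s.
File A is larger; ratio = 1,769,644,800 / 313,500,000 = 5.64.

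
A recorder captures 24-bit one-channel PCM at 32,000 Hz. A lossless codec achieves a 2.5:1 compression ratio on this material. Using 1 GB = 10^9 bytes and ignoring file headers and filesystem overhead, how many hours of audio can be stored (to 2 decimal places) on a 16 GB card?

115.74 hours

Uncompressed byte rate = 32,000 × 3 × 1 = 96,000 bytes/s.
After 2.5:1 compression, effective rate ≈ 38400 bytes/s.
Capacity = 16 × 1,000,000,000 = 16,000,000,000 bytes.
16,000,000,000 / effective rate ≈ 416666.67 s → 115.74 hours.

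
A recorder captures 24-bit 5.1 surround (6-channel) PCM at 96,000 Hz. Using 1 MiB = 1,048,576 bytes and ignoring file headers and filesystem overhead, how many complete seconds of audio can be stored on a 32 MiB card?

19 seconds

Uncompressed byte rate = 96,000 × 3 × 6 = 1,728,000 bytes/s.
Capacity = 32 × 1,048,576 = 33,554,432 bytes.
33,554,432 / 1,728,000 ≈ 19.42 s → 19 seconds.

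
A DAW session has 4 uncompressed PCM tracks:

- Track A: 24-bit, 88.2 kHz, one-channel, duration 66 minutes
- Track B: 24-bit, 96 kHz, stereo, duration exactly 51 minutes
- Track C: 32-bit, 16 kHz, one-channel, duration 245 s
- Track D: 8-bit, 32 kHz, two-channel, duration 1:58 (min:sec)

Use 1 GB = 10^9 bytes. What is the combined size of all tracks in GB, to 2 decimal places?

2.83 GB

Track A: 66 minutes = 3,960 s; 88,200 × 3,960 × 3 × 1 = 1,047,816,000 bytes.
Track B: exactly 51 minutes = 3,060 s; 96,000 × 3,060 × 3 × 2 = 1,762,560,000 bytes.
Track C: 16,000 × 245 × 4 × 1 = 15,680,000 bytes.
Track D: 1:58 (min:sec) = 118 s; 32,000 × 118 × 1 × 2 = 7,552,000 bytes.
Total = 2,833,608,000 bytes = 2.83 GB.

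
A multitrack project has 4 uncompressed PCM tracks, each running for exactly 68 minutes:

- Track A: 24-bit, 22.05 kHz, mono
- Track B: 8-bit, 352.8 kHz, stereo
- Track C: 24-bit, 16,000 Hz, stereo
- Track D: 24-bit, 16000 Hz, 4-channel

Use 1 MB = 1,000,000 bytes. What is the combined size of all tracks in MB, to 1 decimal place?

exactly 68 minutes = 4,080 s.
Track A: 22,050 × 4,080 × 3 × 1 = 269,892,000 bytes.
Track B: 352,800 × 4,080 × 1 × 2 = 2,878,848,000 bytes.
Track C: 16,000 × 4,080 × 3 × 2 = 391,680,000 bytes.
Track D: 16,000 × 4,080 × 3 × 4 = 783,360,000 bytes.
Total = 4,323,780,000 bytes = 4323.8 MB.

4323.8 MB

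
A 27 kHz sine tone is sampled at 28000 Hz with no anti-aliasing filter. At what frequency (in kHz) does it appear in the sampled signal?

Nyquist = 28,000/2 = 14,000 Hz; 27,000 Hz exceeds it.
Alias = |27,000 − 1×28,000| = |27,000 − 28,000| = 1,000 Hz = 1 kHz.

1 kHz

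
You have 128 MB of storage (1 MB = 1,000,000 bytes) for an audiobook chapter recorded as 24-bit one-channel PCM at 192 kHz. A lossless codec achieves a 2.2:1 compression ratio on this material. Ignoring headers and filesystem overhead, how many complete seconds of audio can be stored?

Uncompressed byte rate = 192,000 × 3 × 1 = 576,000 bytes/s.
After 2.2:1 compression, effective rate ≈ 261818.18 bytes/s.
Capacity = 128 × 1,000,000 = 128,000,000 bytes.
128,000,000 / effective rate ≈ 488.89 s → 488 seconds.

488 seconds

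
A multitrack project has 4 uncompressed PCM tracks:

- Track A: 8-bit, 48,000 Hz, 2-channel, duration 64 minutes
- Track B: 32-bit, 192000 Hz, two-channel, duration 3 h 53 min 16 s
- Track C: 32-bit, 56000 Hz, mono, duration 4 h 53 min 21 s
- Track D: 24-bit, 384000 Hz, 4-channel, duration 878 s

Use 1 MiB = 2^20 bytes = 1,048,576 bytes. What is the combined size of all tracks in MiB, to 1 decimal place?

Track A: 64 minutes = 3,840 s; 48,000 × 3,840 × 1 × 2 = 368,640,000 bytes.
Track B: 3 h 53 min 16 s = 13,996 s; 192,000 × 13,996 × 4 × 2 = 21,497,856,000 bytes.
Track C: 4 h 53 min 21 s = 17,601 s; 56,000 × 17,601 × 4 × 1 = 3,942,624,000 bytes.
Track D: 384,000 × 878 × 3 × 4 = 4,045,824,000 bytes.
Total = 29,854,944,000 bytes = 28471.9 MiB.

28471.9 MiB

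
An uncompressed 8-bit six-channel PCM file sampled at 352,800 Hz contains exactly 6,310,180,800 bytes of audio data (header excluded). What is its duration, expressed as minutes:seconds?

49:41

Byte rate = 352,800 × 1 × 6 = 2,116,800 bytes/s.
Duration = 6,310,180,800 / 2,116,800 = 2,981 s.
2,981 s = 49:41.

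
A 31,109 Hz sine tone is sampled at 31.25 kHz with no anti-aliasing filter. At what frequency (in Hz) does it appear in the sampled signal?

141 Hz

Nyquist = 31,250/2 = 15,625 Hz; 31,109 Hz exceeds it.
Alias = |31,109 − 1×31,250| = |31,109 − 31,250| = 141 Hz.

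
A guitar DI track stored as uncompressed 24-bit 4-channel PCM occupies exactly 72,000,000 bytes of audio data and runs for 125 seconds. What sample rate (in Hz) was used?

48,000 Hz

Bytes = sample_rate × seconds × bytes_per_sample × channels.
sample_rate = 72,000,000 / (125 × 3 × 4) = 72,000,000 / 1,500 = 48,000 Hz.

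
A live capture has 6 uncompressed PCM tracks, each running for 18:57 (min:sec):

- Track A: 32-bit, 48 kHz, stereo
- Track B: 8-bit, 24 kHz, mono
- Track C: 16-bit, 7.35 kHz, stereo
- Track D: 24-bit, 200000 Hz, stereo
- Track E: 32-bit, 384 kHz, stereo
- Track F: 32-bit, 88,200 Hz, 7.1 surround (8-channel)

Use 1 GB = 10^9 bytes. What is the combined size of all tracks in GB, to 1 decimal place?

18:57 (min:sec) = 1,137 s.
Track A: 48,000 × 1,137 × 4 × 2 = 436,608,000 bytes.
Track B: 24,000 × 1,137 × 1 × 1 = 27,288,000 bytes.
Track C: 7,350 × 1,137 × 2 × 2 = 33,427,800 bytes.
Track D: 200,000 × 1,137 × 3 × 2 = 1,364,400,000 bytes.
Track E: 384,000 × 1,137 × 4 × 2 = 3,492,864,000 bytes.
Track F: 88,200 × 1,137 × 4 × 8 = 3,209,068,800 bytes.
Total = 8,563,656,600 bytes = 8.6 GB.

8.6 GB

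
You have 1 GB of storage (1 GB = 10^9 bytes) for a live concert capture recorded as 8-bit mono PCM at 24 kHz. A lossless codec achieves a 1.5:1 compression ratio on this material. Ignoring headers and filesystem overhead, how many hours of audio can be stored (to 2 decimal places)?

Uncompressed byte rate = 24,000 × 1 × 1 = 24,000 bytes/s.
After 1.5:1 compression, effective rate ≈ 16000 bytes/s.
Capacity = 1 × 1,000,000,000 = 1,000,000,000 bytes.
1,000,000,000 / effective rate ≈ 62500 s → 17.36 hours.

17.36 hours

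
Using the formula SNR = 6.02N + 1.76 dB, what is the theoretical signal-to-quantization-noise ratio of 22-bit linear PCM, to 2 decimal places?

134.20 dB

6.02 × 22 + 1.76 = 134.20 dB.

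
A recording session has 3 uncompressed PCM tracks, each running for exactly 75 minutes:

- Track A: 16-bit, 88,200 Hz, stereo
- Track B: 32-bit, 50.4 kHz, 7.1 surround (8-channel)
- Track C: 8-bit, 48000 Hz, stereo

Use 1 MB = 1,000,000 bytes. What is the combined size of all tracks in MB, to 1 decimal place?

9277.2 MB

exactly 75 minutes = 4,500 s.
Track A: 88,200 × 4,500 × 2 × 2 = 1,587,600,000 bytes.
Track B: 50,400 × 4,500 × 4 × 8 = 7,257,600,000 bytes.
Track C: 48,000 × 4,500 × 1 × 2 = 432,000,000 bytes.
Total = 9,277,200,000 bytes = 9277.2 MB.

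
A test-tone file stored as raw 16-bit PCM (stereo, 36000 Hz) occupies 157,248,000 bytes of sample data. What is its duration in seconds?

Byte rate = 36,000 × 2 × 2 = 144,000 bytes/s.
Duration = 157,248,000 / 144,000 = 1,092 s.

1,092 seconds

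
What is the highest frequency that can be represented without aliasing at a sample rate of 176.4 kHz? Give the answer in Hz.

88,200 Hz

Nyquist frequency = sample rate / 2 = 176,400 / 2 = 88,200 Hz.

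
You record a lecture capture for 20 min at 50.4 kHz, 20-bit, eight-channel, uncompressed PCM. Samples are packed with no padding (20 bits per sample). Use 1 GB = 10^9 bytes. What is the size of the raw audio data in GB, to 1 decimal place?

Duration = 20 min = 1,200 s.
Bits = 50,400 × 1,200 × 20 × 8 = 9,676,800,000 bits = 1,209,600,000 bytes.
1,209,600,000 / 1,000,000,000 = 1.2 GB.

1.2 GB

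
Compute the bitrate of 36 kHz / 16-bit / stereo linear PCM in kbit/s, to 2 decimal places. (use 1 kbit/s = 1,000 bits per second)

1152.00 kbit/s

Bit rate = 36,000 × 16 × 2 = 1,152,000 bits/s.
= 1152.00 kbit/s.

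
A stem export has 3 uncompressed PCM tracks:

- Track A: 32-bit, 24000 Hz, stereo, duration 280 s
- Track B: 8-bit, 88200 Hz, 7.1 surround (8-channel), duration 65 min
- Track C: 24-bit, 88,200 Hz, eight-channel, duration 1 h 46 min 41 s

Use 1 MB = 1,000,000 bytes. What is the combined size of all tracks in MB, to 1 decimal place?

Track A: 24,000 × 280 × 4 × 2 = 53,760,000 bytes.
Track B: 65 min = 3,900 s; 88,200 × 3,900 × 1 × 8 = 2,751,840,000 bytes.
Track C: 1 h 46 min 41 s = 6,401 s; 88,200 × 6,401 × 3 × 8 = 13,549,636,800 bytes.
Total = 16,355,236,800 bytes = 16355.2 MB.

16355.2 MB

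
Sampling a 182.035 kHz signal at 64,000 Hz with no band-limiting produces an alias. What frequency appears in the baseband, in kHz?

9.965 kHz

Nyquist = 64,000/2 = 32,000 Hz; 182,035 Hz exceeds it.
Alias = |182,035 − 3×64,000| = |182,035 − 192,000| = 9,965 Hz = 9.965 kHz.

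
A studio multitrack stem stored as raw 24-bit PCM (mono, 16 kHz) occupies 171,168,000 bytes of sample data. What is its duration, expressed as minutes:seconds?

Byte rate = 16,000 × 3 × 1 = 48,000 bytes/s.
Duration = 171,168,000 / 48,000 = 3,566 s.
3,566 s = 59:26.

59:26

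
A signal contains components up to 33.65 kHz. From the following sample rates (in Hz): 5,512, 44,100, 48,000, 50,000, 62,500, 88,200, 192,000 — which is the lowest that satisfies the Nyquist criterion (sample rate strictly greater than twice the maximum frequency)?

Need sample rate > 2 × 33,650 = 67,300 Hz.
Lowest listed rate above 67,300 Hz is 88,200 Hz.

88,200 Hz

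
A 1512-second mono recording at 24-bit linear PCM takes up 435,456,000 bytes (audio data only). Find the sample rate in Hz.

Bytes = sample_rate × seconds × bytes_per_sample × channels.
sample_rate = 435,456,000 / (1,512 × 3 × 1) = 435,456,000 / 4,536 = 96,000 Hz.

96,000 Hz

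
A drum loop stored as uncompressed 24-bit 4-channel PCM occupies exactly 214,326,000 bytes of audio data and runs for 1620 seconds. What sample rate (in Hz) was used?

Bytes = sample_rate × seconds × bytes_per_sample × channels.
sample_rate = 214,326,000 / (1,620 × 3 × 4) = 214,326,000 / 19,440 = 11,025 Hz.

11,025 Hz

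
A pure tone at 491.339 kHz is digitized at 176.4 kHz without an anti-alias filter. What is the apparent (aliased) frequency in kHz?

37.861 kHz

Nyquist = 176,400/2 = 88,200 Hz; 491,339 Hz exceeds it.
Alias = |491,339 − 3×176,400| = |491,339 − 529,200| = 37,861 Hz = 37.861 kHz.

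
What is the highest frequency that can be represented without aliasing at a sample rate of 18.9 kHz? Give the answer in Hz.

Nyquist frequency = sample rate / 2 = 18,900 / 2 = 9,450 Hz.

9,450 Hz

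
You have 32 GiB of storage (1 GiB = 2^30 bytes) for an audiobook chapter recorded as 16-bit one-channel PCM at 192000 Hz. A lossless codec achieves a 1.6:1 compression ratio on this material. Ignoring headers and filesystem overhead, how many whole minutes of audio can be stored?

2,386 minutes

Uncompressed byte rate = 192,000 × 2 × 1 = 384,000 bytes/s.
After 1.6:1 compression, effective rate ≈ 240000 bytes/s.
Capacity = 32 × 1,073,741,824 = 34,359,738,368 bytes.
34,359,738,368 / effective rate ≈ 143165.58 s → 2,386 minutes.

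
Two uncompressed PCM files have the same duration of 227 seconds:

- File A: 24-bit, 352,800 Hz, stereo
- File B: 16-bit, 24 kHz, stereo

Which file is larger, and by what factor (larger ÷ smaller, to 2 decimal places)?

File A, by a factor of 22.05

File A: 352,800 × 3 × 2 = 2,116,800 bytes/s.
File B: 24,000 × 2 × 2 = 96,000 bytes/s.
File A is larger; ratio = 480,513,600 / 21,792,000 = 22.05.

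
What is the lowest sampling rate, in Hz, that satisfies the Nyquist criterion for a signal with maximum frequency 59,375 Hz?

Minimum sample rate = 2 × 59,375 Hz = 118,750 Hz.

118,750 Hz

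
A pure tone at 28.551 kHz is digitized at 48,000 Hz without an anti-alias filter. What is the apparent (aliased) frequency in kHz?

19.449 kHz

Nyquist = 48,000/2 = 24,000 Hz; 28,551 Hz exceeds it.
Alias = |28,551 − 1×48,000| = |28,551 − 48,000| = 19,449 Hz = 19.449 kHz.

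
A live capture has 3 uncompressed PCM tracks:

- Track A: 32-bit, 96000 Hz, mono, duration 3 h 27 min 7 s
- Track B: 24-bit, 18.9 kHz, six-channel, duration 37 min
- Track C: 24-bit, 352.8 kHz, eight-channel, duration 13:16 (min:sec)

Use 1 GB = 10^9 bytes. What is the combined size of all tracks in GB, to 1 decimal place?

Track A: 3 h 27 min 7 s = 12,427 s; 96,000 × 12,427 × 4 × 1 = 4,771,968,000 bytes.
Track B: 37 min = 2,220 s; 18,900 × 2,220 × 3 × 6 = 755,244,000 bytes.
Track C: 13:16 (min:sec) = 796 s; 352,800 × 796 × 3 × 8 = 6,739,891,200 bytes.
Total = 12,267,103,200 bytes = 12.3 GB.

12.3 GB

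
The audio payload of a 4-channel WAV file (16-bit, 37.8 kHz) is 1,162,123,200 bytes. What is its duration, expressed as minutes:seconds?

64:03

Byte rate = 37,800 × 2 × 4 = 302,400 bytes/s.
Duration = 1,162,123,200 / 302,400 = 3,843 s.
3,843 s = 64:03.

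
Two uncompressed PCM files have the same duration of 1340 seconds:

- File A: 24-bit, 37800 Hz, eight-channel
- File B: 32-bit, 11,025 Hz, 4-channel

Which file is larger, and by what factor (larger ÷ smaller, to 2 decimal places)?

File A, by a factor of 5.14

File A: 37,800 × 3 × 8 = 907,200 bytes/s.
File B: 11,025 × 4 × 4 = 176,400 bytes/s.
File A is larger; ratio = 1,215,648,000 / 236,376,000 = 5.14.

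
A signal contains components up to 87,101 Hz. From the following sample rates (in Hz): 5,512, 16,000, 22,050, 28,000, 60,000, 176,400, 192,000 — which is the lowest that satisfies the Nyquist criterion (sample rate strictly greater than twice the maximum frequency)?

176,400 Hz

Need sample rate > 2 × 87,101 = 174,202 Hz.
Lowest listed rate above 174,202 Hz is 176,400 Hz.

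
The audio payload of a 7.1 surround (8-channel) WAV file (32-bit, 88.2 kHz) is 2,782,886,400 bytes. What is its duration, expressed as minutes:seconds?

16:26

Byte rate = 88,200 × 4 × 8 = 2,822,400 bytes/s.
Duration = 2,782,886,400 / 2,822,400 = 986 s.
986 s = 16:26.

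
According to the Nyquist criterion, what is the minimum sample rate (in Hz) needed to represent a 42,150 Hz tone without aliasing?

Minimum sample rate = 2 × 42,150 Hz = 84,300 Hz.

84,300 Hz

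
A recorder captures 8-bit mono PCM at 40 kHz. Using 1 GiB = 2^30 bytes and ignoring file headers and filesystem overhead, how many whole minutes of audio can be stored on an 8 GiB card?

3,579 minutes

Uncompressed byte rate = 40,000 × 1 × 1 = 40,000 bytes/s.
Capacity = 8 × 1,073,741,824 = 8,589,934,592 bytes.
8,589,934,592 / 40,000 ≈ 214748.36 s → 3,579 minutes.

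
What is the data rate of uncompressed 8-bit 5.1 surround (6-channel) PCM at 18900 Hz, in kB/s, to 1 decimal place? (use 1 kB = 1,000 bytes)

Bit rate = 18,900 × 8 × 6 = 907,200 bits/s.
907,200 / 8 = 113,400 B/s = 113.4 kB/s.

113.4 kB/s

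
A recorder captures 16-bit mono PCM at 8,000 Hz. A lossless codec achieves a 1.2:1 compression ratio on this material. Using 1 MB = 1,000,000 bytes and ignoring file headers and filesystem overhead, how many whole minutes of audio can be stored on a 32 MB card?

40 minutes

Uncompressed byte rate = 8,000 × 2 × 1 = 16,000 bytes/s.
After 1.2:1 compression, effective rate ≈ 13333.33 bytes/s.
Capacity = 32 × 1,000,000 = 32,000,000 bytes.
32,000,000 / effective rate ≈ 2400 s → 40 minutes.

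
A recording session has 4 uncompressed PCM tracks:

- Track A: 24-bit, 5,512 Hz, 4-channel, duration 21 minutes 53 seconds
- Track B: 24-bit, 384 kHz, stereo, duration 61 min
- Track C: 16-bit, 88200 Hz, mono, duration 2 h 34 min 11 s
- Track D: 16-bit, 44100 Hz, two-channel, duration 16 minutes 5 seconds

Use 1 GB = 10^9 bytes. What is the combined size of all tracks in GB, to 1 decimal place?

Track A: 21 minutes 53 seconds = 1,313 s; 5,512 × 1,313 × 3 × 4 = 86,847,072 bytes.
Track B: 61 min = 3,660 s; 384,000 × 3,660 × 3 × 2 = 8,432,640,000 bytes.
Track C: 2 h 34 min 11 s = 9,251 s; 88,200 × 9,251 × 2 × 1 = 1,631,876,400 bytes.
Track D: 16 minutes 5 seconds = 965 s; 44,100 × 965 × 2 × 2 = 170,226,000 bytes.
Total = 10,321,589,472 bytes = 10.3 GB.

10.3 GB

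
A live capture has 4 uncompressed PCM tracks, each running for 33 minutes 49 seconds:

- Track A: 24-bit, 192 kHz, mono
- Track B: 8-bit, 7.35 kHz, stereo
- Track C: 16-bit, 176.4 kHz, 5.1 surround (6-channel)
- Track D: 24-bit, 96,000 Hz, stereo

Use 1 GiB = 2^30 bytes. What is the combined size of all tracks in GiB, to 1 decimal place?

33 minutes 49 seconds = 2,029 s.
Track A: 192,000 × 2,029 × 3 × 1 = 1,168,704,000 bytes.
Track B: 7,350 × 2,029 × 1 × 2 = 29,826,300 bytes.
Track C: 176,400 × 2,029 × 2 × 6 = 4,294,987,200 bytes.
Track D: 96,000 × 2,029 × 3 × 2 = 1,168,704,000 bytes.
Total = 6,662,221,500 bytes = 6.2 GiB.

6.2 GiB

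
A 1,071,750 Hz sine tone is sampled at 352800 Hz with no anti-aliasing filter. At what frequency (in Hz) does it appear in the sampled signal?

Nyquist = 352,800/2 = 176,400 Hz; 1,071,750 Hz exceeds it.
Alias = |1,071,750 − 3×352,800| = |1,071,750 − 1,058,400| = 13,350 Hz.

13,350 Hz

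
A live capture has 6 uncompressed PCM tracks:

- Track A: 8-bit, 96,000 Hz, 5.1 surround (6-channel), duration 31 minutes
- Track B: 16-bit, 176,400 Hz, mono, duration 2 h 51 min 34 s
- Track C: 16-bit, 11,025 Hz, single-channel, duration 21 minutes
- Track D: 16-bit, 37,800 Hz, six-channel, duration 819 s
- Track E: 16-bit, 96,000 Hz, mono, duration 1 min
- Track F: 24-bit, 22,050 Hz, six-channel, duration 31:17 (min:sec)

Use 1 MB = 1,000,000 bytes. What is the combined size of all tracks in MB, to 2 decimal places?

5858.87 MB

Track A: 31 minutes = 1,860 s; 96,000 × 1,860 × 1 × 6 = 1,071,360,000 bytes.
Track B: 2 h 51 min 34 s = 10,294 s; 176,400 × 10,294 × 2 × 1 = 3,631,723,200 bytes.
Track C: 21 minutes = 1,260 s; 11,025 × 1,260 × 2 × 1 = 27,783,000 bytes.
Track D: 37,800 × 819 × 2 × 6 = 371,498,400 bytes.
Track E: 1 min = 60 s; 96,000 × 60 × 2 × 1 = 11,520,000 bytes.
Track F: 31:17 (min:sec) = 1,877 s; 22,050 × 1,877 × 3 × 6 = 744,981,300 bytes.
Total = 5,858,865,900 bytes = 5858.87 MB.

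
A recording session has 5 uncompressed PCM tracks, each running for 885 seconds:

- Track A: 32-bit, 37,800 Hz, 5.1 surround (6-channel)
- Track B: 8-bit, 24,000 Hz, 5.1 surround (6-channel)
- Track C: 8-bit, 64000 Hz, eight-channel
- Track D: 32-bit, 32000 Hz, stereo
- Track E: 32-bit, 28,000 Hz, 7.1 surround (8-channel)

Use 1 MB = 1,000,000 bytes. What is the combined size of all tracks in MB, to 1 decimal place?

2403.0 MB

Track A: 37,800 × 885 × 4 × 6 = 802,872,000 bytes.
Track B: 24,000 × 885 × 1 × 6 = 127,440,000 bytes.
Track C: 64,000 × 885 × 1 × 8 = 453,120,000 bytes.
Track D: 32,000 × 885 × 4 × 2 = 226,560,000 bytes.
Track E: 28,000 × 885 × 4 × 8 = 792,960,000 bytes.
Total = 2,402,952,000 bytes = 2403.0 MB.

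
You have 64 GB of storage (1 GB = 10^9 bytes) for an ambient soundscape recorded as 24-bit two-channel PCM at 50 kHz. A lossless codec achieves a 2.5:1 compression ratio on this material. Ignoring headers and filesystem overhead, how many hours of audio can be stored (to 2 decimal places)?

Uncompressed byte rate = 50,000 × 3 × 2 = 300,000 bytes/s.
After 2.5:1 compression, effective rate ≈ 120000 bytes/s.
Capacity = 64 × 1,000,000,000 = 64,000,000,000 bytes.
64,000,000,000 / effective rate ≈ 533333.33 s → 148.15 hours.

148.15 hours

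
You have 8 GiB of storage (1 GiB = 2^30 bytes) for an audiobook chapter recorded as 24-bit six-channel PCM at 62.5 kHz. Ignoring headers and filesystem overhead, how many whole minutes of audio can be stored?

127 minutes

Uncompressed byte rate = 62,500 × 3 × 6 = 1,125,000 bytes/s.
Capacity = 8 × 1,073,741,824 = 8,589,934,592 bytes.
8,589,934,592 / 1,125,000 ≈ 7635.5 s → 127 minutes.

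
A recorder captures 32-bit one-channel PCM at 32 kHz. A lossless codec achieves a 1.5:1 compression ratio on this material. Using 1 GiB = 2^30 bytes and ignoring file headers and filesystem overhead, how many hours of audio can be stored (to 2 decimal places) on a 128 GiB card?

Uncompressed byte rate = 32,000 × 4 × 1 = 128,000 bytes/s.
After 1.5:1 compression, effective rate ≈ 85333.33 bytes/s.
Capacity = 128 × 1,073,741,824 = 137,438,953,472 bytes.
137,438,953,472 / effective rate ≈ 1610612.74 s → 447.39 hours.

447.39 hours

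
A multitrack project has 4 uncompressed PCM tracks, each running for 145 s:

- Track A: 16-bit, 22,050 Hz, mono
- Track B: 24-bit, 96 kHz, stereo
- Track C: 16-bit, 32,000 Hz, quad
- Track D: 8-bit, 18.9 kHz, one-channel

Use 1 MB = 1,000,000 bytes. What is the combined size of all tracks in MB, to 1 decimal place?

Track A: 22,050 × 145 × 2 × 1 = 6,394,500 bytes.
Track B: 96,000 × 145 × 3 × 2 = 83,520,000 bytes.
Track C: 32,000 × 145 × 2 × 4 = 37,120,000 bytes.
Track D: 18,900 × 145 × 1 × 1 = 2,740,500 bytes.
Total = 129,775,000 bytes = 129.8 MB.

129.8 MB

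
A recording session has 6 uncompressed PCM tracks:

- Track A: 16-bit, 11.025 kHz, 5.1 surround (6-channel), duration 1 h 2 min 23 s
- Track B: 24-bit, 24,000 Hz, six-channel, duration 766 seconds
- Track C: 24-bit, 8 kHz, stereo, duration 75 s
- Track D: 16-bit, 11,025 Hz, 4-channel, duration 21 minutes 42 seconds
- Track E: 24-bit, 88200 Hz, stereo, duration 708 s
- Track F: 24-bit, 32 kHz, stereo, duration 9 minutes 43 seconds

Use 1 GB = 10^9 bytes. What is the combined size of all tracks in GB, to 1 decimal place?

1.4 GB

Track A: 1 h 2 min 23 s = 3,743 s; 11,025 × 3,743 × 2 × 6 = 495,198,900 bytes.
Track B: 24,000 × 766 × 3 × 6 = 330,912,000 bytes.
Track C: 8,000 × 75 × 3 × 2 = 3,600,000 bytes.
Track D: 21 minutes 42 seconds = 1,302 s; 11,025 × 1,302 × 2 × 4 = 114,836,400 bytes.
Track E: 88,200 × 708 × 3 × 2 = 374,673,600 bytes.
Track F: 9 minutes 43 seconds = 583 s; 32,000 × 583 × 3 × 2 = 111,936,000 bytes.
Total = 1,431,156,900 bytes = 1.4 GB.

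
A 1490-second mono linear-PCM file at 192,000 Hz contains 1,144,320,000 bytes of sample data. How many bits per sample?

32 bits

Bytes per sample = 1,144,320,000 / (192,000 × 1,490 × 1) = 1,144,320,000 / 286,080,000 = 4.
Bit depth = 4 × 8 = 32 bits.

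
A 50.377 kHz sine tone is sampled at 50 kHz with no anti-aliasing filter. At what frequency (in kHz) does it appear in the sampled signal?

0.377 kHz

Nyquist = 50,000/2 = 25,000 Hz; 50,377 Hz exceeds it.
Alias = |50,377 − 1×50,000| = |50,377 − 50,000| = 377 Hz = 0.377 kHz.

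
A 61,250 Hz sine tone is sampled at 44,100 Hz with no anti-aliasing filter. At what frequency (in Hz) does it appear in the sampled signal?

17,150 Hz

Nyquist = 44,100/2 = 22,050 Hz; 61,250 Hz exceeds it.
Alias = |61,250 − 1×44,100| = |61,250 − 44,100| = 17,150 Hz.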